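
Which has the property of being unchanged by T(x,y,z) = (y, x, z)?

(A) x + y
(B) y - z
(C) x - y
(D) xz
A

Apply T(x,y,z) = (y, x, z) to each option, i.e. replace (x, y, z) by the transformed coordinates.
Substitute the transformed coordinates into each option and compare with the original:
(A) x + y  ->  (y) + (x) = x + y   [equals x + y: invariant]
(B) y - z  ->  (x) - (z) = x - z   [differs from y - z: not invariant]
(C) x - y  ->  (y) - (x) = -x + y   [differs from x - y: not invariant]
(D) xz  ->  (y)(z) = yz   [differs from xz: not invariant]

Only option (A), x + y, is unchanged by the transformation.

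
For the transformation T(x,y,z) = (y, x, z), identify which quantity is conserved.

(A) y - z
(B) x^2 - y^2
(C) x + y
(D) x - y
C

Apply T(x,y,z) = (y, x, z) to each option, i.e. replace (x, y, z) by the transformed coordinates.
Substitute the transformed coordinates into each option and compare with the original:
(A) y - z  ->  (x) - (z) = x - z   [differs from y - z: not invariant]
(B) x^2 - y^2  ->  (y)^2 - (x)^2 = -x^2 + y^2   [differs from x^2 - y^2: not invariant]
(C) x + y  ->  (y) + (x) = x + y   [equals x + y: invariant]
(D) x - y  ->  (y) - (x) = -x + y   [differs from x - y: not invariant]

Only option (C), x + y, is unchanged by the transformation.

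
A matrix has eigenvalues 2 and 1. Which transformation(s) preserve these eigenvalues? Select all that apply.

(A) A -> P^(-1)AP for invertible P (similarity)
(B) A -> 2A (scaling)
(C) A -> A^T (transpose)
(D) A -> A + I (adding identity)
A and C

Eigenvalues are preserved by:
1. Similarity transformations: A -> P^(-1)AP (same characteristic polynomial)
2. Transpose: A^T has the same eigenvalues as A

Eigenvalues are NOT preserved by:
- Adding identity: eigenvalues become 2+1, 1+1
- Scaling: eigenvalues become 4, 2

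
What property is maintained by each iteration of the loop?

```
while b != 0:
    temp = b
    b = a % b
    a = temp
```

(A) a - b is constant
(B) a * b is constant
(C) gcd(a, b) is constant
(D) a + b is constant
C

A loop invariant must hold before the first iteration and be re-established by every execution of the body.

(C) gcd(a, b) is constant: One iteration replaces (a, b) by (b, a mod b). Since a mod b = a - q*b for an integer q, any common divisor of a and b divides b and a mod b, and conversely; hence gcd(b, a mod b) = gcd(a, b). For instance (38, 10) -> (10, 8) keeps gcd = 2. At exit b = 0 and a = gcd of the original inputs.

The other options fail:
(A) a - b is constant: e.g. (a, b) = (38, 10) -> (10, 8): the difference goes from 28 to 2.
(B) a * b is constant: e.g. (a, b) = (38, 10) -> (10, 8): the product goes from 380 to 80.
(D) a + b is constant: e.g. (a, b) = (38, 10) -> (10, 8): the sum goes from 48 to 18.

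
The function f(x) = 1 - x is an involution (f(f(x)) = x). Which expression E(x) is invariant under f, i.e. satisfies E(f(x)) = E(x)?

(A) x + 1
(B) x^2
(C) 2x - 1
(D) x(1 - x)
D

Replace x by f(x) = 1 - x in each option and simplify. As a quick numerical cross-check, also compare E(4) with E(f(4)) = E(-3).

(A) x + 1  ->  (1 - x) + 1 = 2 - x; check: E(4) = 5 but E(-3) = -2.   [not invariant]
(B) x^2  ->  (1 - x)^2 = (x - 1)^2; check: E(4) = 16 but E(-3) = 9.   [not invariant]
(C) 2x - 1  ->  2(1 - x) - 1 = 1 - 2x; check: E(4) = 7 but E(-3) = -7.   [not invariant]
(D) x(1 - x)  ->  (1 - x)(1 - (1 - x)), which simplifies back to x(1 - x); check: E(4) = -12, E(-3) = -12.   [invariant]

Only (D) is unchanged. E is symmetric under swapping x with f(x) = 1 - x, which is exactly what an involution does.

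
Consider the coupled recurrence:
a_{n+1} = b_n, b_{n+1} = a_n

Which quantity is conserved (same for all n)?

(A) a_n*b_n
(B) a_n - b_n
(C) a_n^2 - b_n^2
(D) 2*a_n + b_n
A

Replace a_n by a_{n+1} = b_n and b_n by b_{n+1} = a_n in each option and simplify:
(A) a_n*b_n  ->  (b_n)*(a_n) = a_n*b_n   [conserved]
(B) a_n - b_n  ->  (b_n) - (a_n) = -a_n + b_n   [not conserved]
(C) a_n^2 - b_n^2  ->  (b_n)^2 - (a_n)^2 = -a_n^2 + b_n^2   [not conserved]
(D) 2*a_n + b_n  ->  2*(b_n) + (a_n) = a_n + 2*b_n   [not conserved]

Only (A) a_n*b_n returns to itself after one step, so it is the conserved quantity.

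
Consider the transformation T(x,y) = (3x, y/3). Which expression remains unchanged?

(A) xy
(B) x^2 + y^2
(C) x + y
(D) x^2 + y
A

An expression E(x,y) is invariant under T if E(T(x,y)) = E(x,y). Here T(x,y) = (3x, y/3).
Substitute the transformed coordinates into each option and compare with the original:
(A) xy  ->  (3x)(y/3) = xy   [equals xy: invariant]
(B) x^2 + y^2  ->  (3x)^2 + (y/3)^2 = 9x^2 + y^2/9   [differs from x^2 + y^2: not invariant]
(C) x + y  ->  (3x) + (y/3) = 3x + y/3   [differs from x + y: not invariant]
(D) x^2 + y  ->  (3x)^2 + (y/3) = 9x^2 + y/3   [differs from x^2 + y: not invariant]

Only option (A), xy, is unchanged by the transformation.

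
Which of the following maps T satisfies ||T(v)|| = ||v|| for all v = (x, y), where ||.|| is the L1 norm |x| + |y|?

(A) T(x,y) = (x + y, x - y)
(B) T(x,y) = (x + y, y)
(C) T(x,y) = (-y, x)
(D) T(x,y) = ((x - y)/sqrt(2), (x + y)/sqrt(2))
C

A transformation preserves a norm if ||T(v)|| = ||v|| for every v; a single vector where the norm changes rules an option out.

(A) T(x,y) = (x + y, x - y): v = (1, 0) has norm |1| + |0| = 1, but T(v) = (1, 1) has norm 2 -- not preserved.
(B) T(x,y) = (x + y, y): v = (0, 1) has norm |0| + |1| = 1, but T(v) = (1, 1) has norm 2 -- not preserved.
(C) T(x,y) = (-y, x): preserves the norm -- it only permutes the coordinates and/or flips signs, which leaves |x| + |y| unchanged.
(D) T(x,y) = ((x - y)/sqrt(2), (x + y)/sqrt(2)): v = (1, 0) has norm |1| + |0| = 1, but T(v) = (sqrt(2)/2, sqrt(2)/2) has norm sqrt(2) -- not preserved.

Therefore the answer is (C).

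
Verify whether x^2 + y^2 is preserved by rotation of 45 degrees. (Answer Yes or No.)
Yes

Applying rotation by 45 degrees: x' = x*cos(45 degrees) - y*sin(45 degrees) = sqrt(2)x/2 - sqrt(2)y/2, y' = x*sin(45 degrees) + y*cos(45 degrees) = sqrt(2)x/2 + sqrt(2)y/2

Substituting into x^2 + y^2:
(sqrt(2)x/2 - sqrt(2)y/2)^2 + (sqrt(2)x/2 + sqrt(2)y/2)^2
= x^2 + y^2

This equals the original expression x^2 + y^2, so it IS invariant.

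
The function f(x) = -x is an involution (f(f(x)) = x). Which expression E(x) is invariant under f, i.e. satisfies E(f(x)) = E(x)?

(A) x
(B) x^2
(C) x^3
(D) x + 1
B

Replace x by f(x) = -x in each option and simplify. As a quick numerical cross-check, also compare E(3) with E(f(3)) = E(-3).

(A) x  ->  (-x) = -x; check: E(3) = 3 but E(-3) = -3.   [not invariant]
(B) x^2  ->  (-x)^2, which simplifies back to x^2; check: E(3) = 9, E(-3) = 9.   [invariant]
(C) x^3  ->  (-x)^3 = -x^3; check: E(3) = 27 but E(-3) = -27.   [not invariant]
(D) x + 1  ->  (-x) + 1 = 1 - x; check: E(3) = 4 but E(-3) = -2.   [not invariant]

Only (B) is unchanged. E is symmetric under swapping x with f(x) = -x, which is exactly what an involution does.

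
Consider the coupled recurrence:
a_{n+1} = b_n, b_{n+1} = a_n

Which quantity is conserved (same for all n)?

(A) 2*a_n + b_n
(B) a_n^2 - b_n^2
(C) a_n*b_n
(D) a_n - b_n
C

Replace a_n by a_{n+1} = b_n and b_n by b_{n+1} = a_n in each option and simplify:
(A) 2*a_n + b_n  ->  2*(b_n) + (a_n) = a_n + 2*b_n   [not conserved]
(B) a_n^2 - b_n^2  ->  (b_n)^2 - (a_n)^2 = -a_n^2 + b_n^2   [not conserved]
(C) a_n*b_n  ->  (b_n)*(a_n) = a_n*b_n   [conserved]
(D) a_n - b_n  ->  (b_n) - (a_n) = -a_n + b_n   [not conserved]

Only (C) a_n*b_n returns to itself after one step, so it is the conserved quantity.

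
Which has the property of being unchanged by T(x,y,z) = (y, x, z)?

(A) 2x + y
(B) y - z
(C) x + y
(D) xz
C

Apply T(x,y,z) = (y, x, z) to each option, i.e. replace (x, y, z) by the transformed coordinates.
Substitute the transformed coordinates into each option and compare with the original:
(A) 2x + y  ->  2(y) + (x) = x + 2y   [differs from 2x + y: not invariant]
(B) y - z  ->  (x) - (z) = x - z   [differs from y - z: not invariant]
(C) x + y  ->  (y) + (x) = x + y   [equals x + y: invariant]
(D) xz  ->  (y)(z) = yz   [differs from xz: not invariant]

Only option (C), x + y, is unchanged by the transformation.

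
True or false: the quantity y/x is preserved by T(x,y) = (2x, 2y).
True

Substitute T(x,y) = (2x, 2y) into the expression and compare with the original.

Original: y/x
After applying T: (2y)/(2x) = y/x

This is identical to the original y/x, so the expression is invariant.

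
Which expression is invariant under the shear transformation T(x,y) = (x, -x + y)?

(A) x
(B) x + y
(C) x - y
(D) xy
A

Under the shear T(x,y) = (x, -x + y):
Substitute the transformed coordinates into each option and compare with the original:
(A) x  ->  (x) = x   [equals x: invariant]
(B) x + y  ->  (x) + (-x + y) = y   [differs from x + y: not invariant]
(C) x - y  ->  (x) - (-x + y) = 2x - y   [differs from x - y: not invariant]
(D) xy  ->  (x)(-x + y) = -x^2 + xy   [differs from xy: not invariant]

Only option (A), x, is unchanged by the transformation.
A vertical shear moves points parallel to the y-axis, so the x-coordinate (and any function of x alone) is unchanged.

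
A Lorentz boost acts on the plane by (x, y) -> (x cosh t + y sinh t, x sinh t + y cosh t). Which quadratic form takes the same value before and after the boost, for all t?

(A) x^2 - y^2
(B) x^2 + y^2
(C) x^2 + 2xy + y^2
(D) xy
A

Write x' = x cosh t + y sinh t, y' = x sinh t + y cosh t and substitute into each option:
(A) x^2 - y^2: (x cosh t + y sinh t)^2 - (x sinh t + y cosh t)^2 = x^2(cosh^2 t - sinh^2 t) + 2xy(cosh t sinh t - sinh t cosh t) + y^2(sinh^2 t - cosh^2 t) = x^2 - y^2   [invariant, using cosh^2 t - sinh^2 t = 1]
(B) x^2 + y^2: (x cosh t + y sinh t)^2 + (x sinh t + y cosh t)^2 = (x^2 + y^2)(cosh^2 t + sinh^2 t) + 4xy sinh t cosh t = (x^2 + y^2) cosh 2t + 2xy sinh 2t   [not invariant for t != 0]
(C) x^2 + 2xy + y^2: (x' + y')^2 with x' + y' = (x + y)(cosh t + sinh t) = (x + y)e^t, so it becomes (x + y)^2 e^(2t)   [not invariant for t != 0]
(D) xy: (x cosh t + y sinh t)(x sinh t + y cosh t) = xy(cosh^2 t + sinh^2 t) + (x^2 + y^2) sinh t cosh t = xy cosh 2t + (x^2 + y^2)(sinh 2t)/2   [not invariant for t != 0]

Only (A) x^2 - y^2 is unchanged; it is the Minkowski form preserved by Lorentz boosts, just as x^2 + y^2 is preserved by ordinary rotations.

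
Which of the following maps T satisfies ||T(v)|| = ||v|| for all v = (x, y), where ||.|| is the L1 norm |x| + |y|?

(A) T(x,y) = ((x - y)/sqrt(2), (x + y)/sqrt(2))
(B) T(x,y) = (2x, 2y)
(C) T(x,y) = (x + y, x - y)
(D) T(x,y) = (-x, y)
D

A transformation preserves a norm if ||T(v)|| = ||v|| for every v; a single vector where the norm changes rules an option out.

(A) T(x,y) = ((x - y)/sqrt(2), (x + y)/sqrt(2)): v = (1, 0) has norm |1| + |0| = 1, but T(v) = (sqrt(2)/2, sqrt(2)/2) has norm sqrt(2) -- not preserved.
(B) T(x,y) = (2x, 2y): v = (1, 0) has norm |1| + |0| = 1, but T(v) = (2, 0) has norm 2 -- not preserved.
(C) T(x,y) = (x + y, x - y): v = (1, 0) has norm |1| + |0| = 1, but T(v) = (1, 1) has norm 2 -- not preserved.
(D) T(x,y) = (-x, y): preserves the norm -- it only permutes the coordinates and/or flips signs, which leaves |x| + |y| unchanged.

Therefore the answer is (D).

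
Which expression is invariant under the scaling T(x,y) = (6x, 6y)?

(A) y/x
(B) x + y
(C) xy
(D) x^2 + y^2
A

Under the uniform scaling T(x,y) = (6x, 6y):
Substitute the transformed coordinates into each option and compare with the original:
(A) y/x  ->  (6y)/(6x) = y/x   [equals y/x: invariant]
(B) x + y  ->  (6x) + (6y) = 6x + 6y   [differs from x + y: not invariant]
(C) xy  ->  (6x)(6y) = 36xy   [differs from xy: not invariant]
(D) x^2 + y^2  ->  (6x)^2 + (6y)^2 = 36x^2 + 36y^2   [differs from x^2 + y^2: not invariant]

Only option (A), y/x, is unchanged by the transformation.
The common factor 6 cancels in a ratio of coordinates, while sums, products and sums of squares pick up factors of 6 or 36.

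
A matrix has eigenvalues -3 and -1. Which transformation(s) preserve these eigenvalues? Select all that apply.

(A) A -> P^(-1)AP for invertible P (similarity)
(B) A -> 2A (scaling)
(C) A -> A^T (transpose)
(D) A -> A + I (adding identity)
A and C

Eigenvalues are preserved by:
1. Similarity transformations: A -> P^(-1)AP (same characteristic polynomial)
2. Transpose: A^T has the same eigenvalues as A

Eigenvalues are NOT preserved by:
- Adding identity: eigenvalues become -3+1, -1+1
- Scaling: eigenvalues become -6, -2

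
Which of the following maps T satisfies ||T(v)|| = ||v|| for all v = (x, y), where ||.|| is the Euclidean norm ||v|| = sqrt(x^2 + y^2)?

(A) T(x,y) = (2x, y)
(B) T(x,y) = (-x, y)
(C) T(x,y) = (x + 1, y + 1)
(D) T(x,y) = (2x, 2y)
B

A transformation preserves a norm if ||T(v)|| = ||v|| for every v; a single vector where the norm changes rules an option out.

(A) T(x,y) = (2x, y): v = (1, 0) has norm sqrt((1)^2 + (0)^2) = 1, but T(v) = (2, 0) has norm 2 -- not preserved.
(B) T(x,y) = (-x, y): preserves the norm -- it is an orthogonal map (a rotation/reflection), and (-x)^2 + (y)^2 simplifies to x^2 + y^2.
(C) T(x,y) = (x + 1, y + 1): v = (1, 0) has norm sqrt((1)^2 + (0)^2) = 1, but T(v) = (2, 1) has norm sqrt(5) -- not preserved.
(D) T(x,y) = (2x, 2y): v = (1, 0) has norm sqrt((1)^2 + (0)^2) = 1, but T(v) = (2, 0) has norm 2 -- not preserved.

Therefore the answer is (B).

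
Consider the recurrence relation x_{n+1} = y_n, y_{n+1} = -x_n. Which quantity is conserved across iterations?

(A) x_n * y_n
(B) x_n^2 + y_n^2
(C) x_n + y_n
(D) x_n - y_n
B

For the recurrence x_{n+1} = y_n, y_{n+1} = -x_n:

x_{n+1}^2 + y_{n+1}^2 = y_n^2 + (-x_n)^2 = x_n^2 + y_n^2
The sum of squares is conserved (like energy in a harmonic oscillator).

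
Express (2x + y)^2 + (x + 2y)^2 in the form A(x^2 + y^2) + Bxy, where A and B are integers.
5(x^2 + y^2) + 8xy

Expanding: (2x + y)^2 = 4x^2 + 4xy + y^2
(x + 2y)^2 = x^2 + 4xy + 4y^2
Sum = (4+1)(x^2+y^2) + 8xy = 5(x^2 + y^2) + 8xy
This is symmetric in x and y.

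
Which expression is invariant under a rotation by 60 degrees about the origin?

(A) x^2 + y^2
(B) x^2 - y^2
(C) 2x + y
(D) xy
A

A rotation by 60 degrees sends (x, y) to (x/2 - sqrt(3)y/2, sqrt(3)x/2 + y/2).
Substitute the transformed coordinates into each option and compare with the original:
(A) x^2 + y^2  ->  (x/2 - sqrt(3)y/2)^2 + (sqrt(3)x/2 + y/2)^2 = x^2 + y^2   [equals x^2 + y^2: invariant]
(B) x^2 - y^2  ->  (x/2 - sqrt(3)y/2)^2 - (sqrt(3)x/2 + y/2)^2 = -x^2/2 - sqrt(3)xy + y^2/2   [differs from x^2 - y^2: not invariant]
(C) 2x + y  ->  2(x/2 - sqrt(3)y/2) + (sqrt(3)x/2 + y/2) = sqrt(3)x/2 + x - sqrt(3)y + y/2   [differs from 2x + y: not invariant]
(D) xy  ->  (x/2 - sqrt(3)y/2)(sqrt(3)x/2 + y/2) = sqrt(3)x^2/4 - xy/2 - sqrt(3)y^2/4   [differs from xy: not invariant]

Only option (A), x^2 + y^2, is unchanged by the transformation.
Geometrically, x^2 + y^2 is the squared distance from the origin, which every rotation about the origin preserves.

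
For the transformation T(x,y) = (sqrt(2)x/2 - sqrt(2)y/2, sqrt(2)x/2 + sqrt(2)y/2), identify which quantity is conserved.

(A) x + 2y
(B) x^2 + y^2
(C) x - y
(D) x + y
B

An expression E(x,y) is invariant under T if E(T(x,y)) = E(x,y). Here T(x,y) = (sqrt(2)x/2 - sqrt(2)y/2, sqrt(2)x/2 + sqrt(2)y/2).
Substitute the transformed coordinates into each option and compare with the original:
(A) x + 2y  ->  (sqrt(2)x/2 - sqrt(2)y/2) + 2(sqrt(2)x/2 + sqrt(2)y/2) = 3sqrt(2)x/2 + sqrt(2)y/2   [differs from x + 2y: not invariant]
(B) x^2 + y^2  ->  (sqrt(2)x/2 - sqrt(2)y/2)^2 + (sqrt(2)x/2 + sqrt(2)y/2)^2 = x^2 + y^2   [equals x^2 + y^2: invariant]
(C) x - y  ->  (sqrt(2)x/2 - sqrt(2)y/2) - (sqrt(2)x/2 + sqrt(2)y/2) = -sqrt(2)y   [differs from x - y: not invariant]
(D) x + y  ->  (sqrt(2)x/2 - sqrt(2)y/2) + (sqrt(2)x/2 + sqrt(2)y/2) = sqrt(2)x   [differs from x + y: not invariant]

Only option (B), x^2 + y^2, is unchanged by the transformation.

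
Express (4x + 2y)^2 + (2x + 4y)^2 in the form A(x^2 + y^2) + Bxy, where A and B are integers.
20(x^2 + y^2) + 32xy

Expanding: (4x + 2y)^2 = 16x^2 + 16xy + 4y^2
(2x + 4y)^2 = 4x^2 + 16xy + 16y^2
Sum = (16+4)(x^2+y^2) + 32xy = 20(x^2 + y^2) + 32xy
This is symmetric in x and y.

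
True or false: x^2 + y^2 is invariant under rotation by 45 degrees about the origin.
True

Applying rotation by 45 degrees: x' = x*cos(45 degrees) - y*sin(45 degrees) = sqrt(2)x/2 - sqrt(2)y/2, y' = x*sin(45 degrees) + y*cos(45 degrees) = sqrt(2)x/2 + sqrt(2)y/2

Substituting into x^2 + y^2:
(sqrt(2)x/2 - sqrt(2)y/2)^2 + (sqrt(2)x/2 + sqrt(2)y/2)^2
= x^2 + y^2

This equals the original expression x^2 + y^2, so it IS invariant.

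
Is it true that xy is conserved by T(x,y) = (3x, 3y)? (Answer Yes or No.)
No

Substitute T(x,y) = (3x, 3y) into the expression and compare with the original.

Original: xy
After applying T: (3x)(3y) = 9xy

This differs from the original xy (difference: 8xy), so the expression is NOT invariant.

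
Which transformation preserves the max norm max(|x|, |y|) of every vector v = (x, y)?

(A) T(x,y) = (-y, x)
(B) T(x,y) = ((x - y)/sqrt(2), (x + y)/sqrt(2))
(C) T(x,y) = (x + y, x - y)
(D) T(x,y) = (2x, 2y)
A

A transformation preserves a norm if ||T(v)|| = ||v|| for every v; a single vector where the norm changes rules an option out.

(A) T(x,y) = (-y, x): preserves the norm -- it only permutes the coordinates and/or flips signs, which leaves max(|x|, |y|) unchanged.
(B) T(x,y) = ((x - y)/sqrt(2), (x + y)/sqrt(2)): v = (1, 0) has norm max(|1|, |0|) = 1, but T(v) = (sqrt(2)/2, sqrt(2)/2) has norm sqrt(2)/2 -- not preserved.
(C) T(x,y) = (x + y, x - y): v = (1, 1) has norm max(|1|, |1|) = 1, but T(v) = (2, 0) has norm 2 -- not preserved.
(D) T(x,y) = (2x, 2y): v = (1, 0) has norm max(|1|, |0|) = 1, but T(v) = (2, 0) has norm 2 -- not preserved.

Therefore the answer is (A).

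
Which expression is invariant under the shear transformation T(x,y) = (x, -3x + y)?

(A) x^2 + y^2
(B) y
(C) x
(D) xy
C

Under the shear T(x,y) = (x, -3x + y):
Substitute the transformed coordinates into each option and compare with the original:
(A) x^2 + y^2  ->  (x)^2 + (-3x + y)^2 = 10x^2 - 6xy + y^2   [differs from x^2 + y^2: not invariant]
(B) y  ->  (-3x + y) = -3x + y   [differs from y: not invariant]
(C) x  ->  (x) = x   [equals x: invariant]
(D) xy  ->  (x)(-3x + y) = -3x^2 + xy   [differs from xy: not invariant]

Only option (C), x, is unchanged by the transformation.
A vertical shear moves points parallel to the y-axis, so the x-coordinate (and any function of x alone) is unchanged.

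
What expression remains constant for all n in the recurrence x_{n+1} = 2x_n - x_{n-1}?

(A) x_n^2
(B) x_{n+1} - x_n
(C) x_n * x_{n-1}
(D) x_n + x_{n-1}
B

For the recurrence x_{n+1} = 2x_n - x_{n-1}:

If x_{n+1} = 2x_n - x_{n-1}, then:
x_{n+1} - x_n = x_n - x_{n-1}
The first difference is constant throughout the sequence.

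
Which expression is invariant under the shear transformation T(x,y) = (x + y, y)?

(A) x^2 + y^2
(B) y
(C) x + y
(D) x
B

Under the shear T(x,y) = (x + y, y):
Substitute the transformed coordinates into each option and compare with the original:
(A) x^2 + y^2  ->  (x + y)^2 + (y)^2 = x^2 + 2xy + 2y^2   [differs from x^2 + y^2: not invariant]
(B) y  ->  (y) = y   [equals y: invariant]
(C) x + y  ->  (x + y) + (y) = x + 2y   [differs from x + y: not invariant]
(D) x  ->  (x + y) = x + y   [differs from x: not invariant]

Only option (B), y, is unchanged by the transformation.
A horizontal shear moves points parallel to the x-axis, so the y-coordinate (and any function of y alone) is unchanged.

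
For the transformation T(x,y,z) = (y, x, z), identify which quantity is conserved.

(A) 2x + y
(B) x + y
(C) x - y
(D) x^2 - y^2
B

Apply T(x,y,z) = (y, x, z) to each option, i.e. replace (x, y, z) by the transformed coordinates.
Substitute the transformed coordinates into each option and compare with the original:
(A) 2x + y  ->  2(y) + (x) = x + 2y   [differs from 2x + y: not invariant]
(B) x + y  ->  (y) + (x) = x + y   [equals x + y: invariant]
(C) x - y  ->  (y) - (x) = -x + y   [differs from x - y: not invariant]
(D) x^2 - y^2  ->  (y)^2 - (x)^2 = -x^2 + y^2   [differs from x^2 - y^2: not invariant]

Only option (B), x + y, is unchanged by the transformation.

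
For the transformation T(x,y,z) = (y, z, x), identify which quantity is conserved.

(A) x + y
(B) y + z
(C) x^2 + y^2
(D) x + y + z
D

Apply T(x,y,z) = (y, z, x) to each option, i.e. replace (x, y, z) by the transformed coordinates.
Substitute the transformed coordinates into each option and compare with the original:
(A) x + y  ->  (y) + (z) = y + z   [differs from x + y: not invariant]
(B) y + z  ->  (z) + (x) = x + z   [differs from y + z: not invariant]
(C) x^2 + y^2  ->  (y)^2 + (z)^2 = y^2 + z^2   [differs from x^2 + y^2: not invariant]
(D) x + y + z  ->  (y) + (z) + (x) = x + y + z   [equals x + y + z: invariant]

Only option (D), x + y + z, is unchanged by the transformation.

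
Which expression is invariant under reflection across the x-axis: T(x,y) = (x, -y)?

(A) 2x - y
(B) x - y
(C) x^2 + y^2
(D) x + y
C

The map is reflection across the x-axis: T(x,y) = (x, -y).
Substitute the transformed coordinates into each option and compare with the original:
(A) 2x - y  ->  2(x) - (-y) = 2x + y   [differs from 2x - y: not invariant]
(B) x - y  ->  (x) - (-y) = x + y   [differs from x - y: not invariant]
(C) x^2 + y^2  ->  (x)^2 + (-y)^2 = x^2 + y^2   [equals x^2 + y^2: invariant]
(D) x + y  ->  (x) + (-y) = x - y   [differs from x + y: not invariant]

Only option (C), x^2 + y^2, is unchanged by the transformation.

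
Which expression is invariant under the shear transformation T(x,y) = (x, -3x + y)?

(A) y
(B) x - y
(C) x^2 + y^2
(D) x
D

Under the shear T(x,y) = (x, -3x + y):
Substitute the transformed coordinates into each option and compare with the original:
(A) y  ->  (-3x + y) = -3x + y   [differs from y: not invariant]
(B) x - y  ->  (x) - (-3x + y) = 4x - y   [differs from x - y: not invariant]
(C) x^2 + y^2  ->  (x)^2 + (-3x + y)^2 = 10x^2 - 6xy + y^2   [differs from x^2 + y^2: not invariant]
(D) x  ->  (x) = x   [equals x: invariant]

Only option (D), x, is unchanged by the transformation.
A vertical shear moves points parallel to the y-axis, so the x-coordinate (and any function of x alone) is unchanged.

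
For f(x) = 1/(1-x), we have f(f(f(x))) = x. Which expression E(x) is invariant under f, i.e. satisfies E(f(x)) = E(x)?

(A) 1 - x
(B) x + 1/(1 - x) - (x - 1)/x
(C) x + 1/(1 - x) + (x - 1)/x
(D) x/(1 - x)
C

Replace x by f(x) = 1/(1 - x) in each option and simplify. As a quick numerical cross-check, also compare E(5) with E(f(5)) = E(-1/4).

(A) 1 - x  ->  1 - (1/(1 - x)) = x/(x - 1); check: E(5) = -4 but E(-1/4) = 5/4.   [not invariant]
(B) x + 1/(1 - x) - (x - 1)/x  ->  (1/(1 - x)) + 1/(1 - (1/(1 - x))) - ((1/(1 - x)) - 1)/(1/(1 - x)) = (x^2(1 - x) - x + (x - 1)^2)/(x(x - 1)); check: E(5) = 79/20 but E(-1/4) = -89/20.   [not invariant]
(C) x + 1/(1 - x) + (x - 1)/x  ->  (1/(1 - x)) + 1/(1 - (1/(1 - x))) + ((1/(1 - x)) - 1)/(1/(1 - x)), which simplifies back to x + 1/(1 - x) + (x - 1)/x; check: E(5) = 111/20, E(-1/4) = 111/20.   [invariant]
(D) x/(1 - x)  ->  (1/(1 - x))/(1 - (1/(1 - x))) = -1/x; check: E(5) = -5/4 but E(-1/4) = -1/5.   [not invariant]

Only (C) is unchanged. Indeed f(f(x)) = 1/(1 - 1/(1-x)) = (1-x)/(-x) = (x-1)/x, so E(x) = x + f(x) + f(f(x)) is the sum over the whole 3-cycle; applying f just permutes the three terms cyclically (x -> f(x) -> f(f(x)) -> x), leaving the sum unchanged.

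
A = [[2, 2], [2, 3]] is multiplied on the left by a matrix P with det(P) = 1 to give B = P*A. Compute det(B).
2

By the multiplicative property of determinants, det(B) = det(P*A) = det(P) * det(A) = det(A),
so the determinant is invariant under multiplication by any determinant-1 matrix; we just need det(A).

det(A) = (2)(3) - (2)(2) = 6 - 4 = 2

Therefore det(B) = 1 * 2 = 2.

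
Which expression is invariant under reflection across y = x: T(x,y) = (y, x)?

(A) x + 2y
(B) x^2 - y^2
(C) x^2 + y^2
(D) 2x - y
C

The map is reflection across y = x: T(x,y) = (y, x).
Substitute the transformed coordinates into each option and compare with the original:
(A) x + 2y  ->  (y) + 2(x) = 2x + y   [differs from x + 2y: not invariant]
(B) x^2 - y^2  ->  (y)^2 - (x)^2 = -x^2 + y^2   [differs from x^2 - y^2: not invariant]
(C) x^2 + y^2  ->  (y)^2 + (x)^2 = x^2 + y^2   [equals x^2 + y^2: invariant]
(D) 2x - y  ->  2(y) - (x) = -x + 2y   [differs from 2x - y: not invariant]

Only option (C), x^2 + y^2, is unchanged by the transformation.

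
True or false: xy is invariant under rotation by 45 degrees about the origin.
False

Applying rotation by 45 degrees: x' = x*cos(45 degrees) - y*sin(45 degrees) = sqrt(2)x/2 - sqrt(2)y/2, y' = x*sin(45 degrees) + y*cos(45 degrees) = sqrt(2)x/2 + sqrt(2)y/2

Substituting into xy:
(sqrt(2)x/2 - sqrt(2)y/2)(sqrt(2)x/2 + sqrt(2)y/2)
= x^2/2 - y^2/2

This differs from the original expression xy, so it is NOT invariant.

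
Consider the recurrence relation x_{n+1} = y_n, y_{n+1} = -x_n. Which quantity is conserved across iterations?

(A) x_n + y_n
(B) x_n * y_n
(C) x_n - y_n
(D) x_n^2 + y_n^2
D

For the recurrence x_{n+1} = y_n, y_{n+1} = -x_n:

x_{n+1}^2 + y_{n+1}^2 = y_n^2 + (-x_n)^2 = x_n^2 + y_n^2
The sum of squares is conserved (like energy in a harmonic oscillator).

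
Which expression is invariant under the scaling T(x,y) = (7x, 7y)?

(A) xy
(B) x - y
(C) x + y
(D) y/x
D

Under the uniform scaling T(x,y) = (7x, 7y):
Substitute the transformed coordinates into each option and compare with the original:
(A) xy  ->  (7x)(7y) = 49xy   [differs from xy: not invariant]
(B) x - y  ->  (7x) - (7y) = 7x - 7y   [differs from x - y: not invariant]
(C) x + y  ->  (7x) + (7y) = 7x + 7y   [differs from x + y: not invariant]
(D) y/x  ->  (7y)/(7x) = y/x   [equals y/x: invariant]

Only option (D), y/x, is unchanged by the transformation.
The common factor 7 cancels in a ratio of coordinates, while sums, products and sums of squares pick up factors of 7 or 49.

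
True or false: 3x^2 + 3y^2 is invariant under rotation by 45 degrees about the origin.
True

Applying rotation by 45 degrees: x' = x*cos(45 degrees) - y*sin(45 degrees) = sqrt(2)x/2 - sqrt(2)y/2, y' = x*sin(45 degrees) + y*cos(45 degrees) = sqrt(2)x/2 + sqrt(2)y/2

Substituting into 3x^2 + 3y^2:
3(sqrt(2)x/2 - sqrt(2)y/2)^2 + 3(sqrt(2)x/2 + sqrt(2)y/2)^2
= 3x^2 + 3y^2

This equals the original expression 3x^2 + 3y^2, so it IS invariant.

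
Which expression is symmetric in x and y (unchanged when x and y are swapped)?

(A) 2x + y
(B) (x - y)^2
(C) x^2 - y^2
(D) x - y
B

A symmetric expression is unchanged when the variables are permuted; here the transformation to test is the swap (x, y) -> (y, x).
Substitute the transformed coordinates into each option and compare with the original:
(A) 2x + y  ->  2(y) + (x) = x + 2y   [differs from 2x + y: not invariant]
(B) (x - y)^2  ->  ((y) - (x))^2 = x^2 - 2xy + y^2   [equals (x - y)^2: invariant]
(C) x^2 - y^2  ->  (y)^2 - (x)^2 = -x^2 + y^2   [differs from x^2 - y^2: not invariant]
(D) x - y  ->  (y) - (x) = -x + y   [differs from x - y: not invariant]

Only option (B), (x - y)^2, is unchanged by the transformation.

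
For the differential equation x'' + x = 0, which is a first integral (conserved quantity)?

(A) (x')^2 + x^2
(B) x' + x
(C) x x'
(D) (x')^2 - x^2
A

A first integral I satisfies dI/dt = 0 along every solution. Differentiate each option and use the equation of motion:
(A) d/dt[(x')^2 + x^2] = 2x'x'' + 2x x' = 2x'(-x) + 2x x' = 0
(B) d/dt[x' + x] = x'' + x' = -x + x', not identically 0
(C) d/dt[x x'] = (x')^2 + x x'' = (x')^2 - x^2, not identically 0
(D) d/dt[(x')^2 - x^2] = 2x'x'' - 2x x' = -4x x', not identically 0

Only (A) has zero time-derivative. So the energy-like quantity (x')^2 + x^2 is the first integral.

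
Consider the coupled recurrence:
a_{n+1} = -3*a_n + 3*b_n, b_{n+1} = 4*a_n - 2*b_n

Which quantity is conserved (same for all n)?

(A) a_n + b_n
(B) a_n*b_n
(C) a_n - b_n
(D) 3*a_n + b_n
A

Replace a_n by a_{n+1} = -3*a_n + 3*b_n and b_n by b_{n+1} = 4*a_n - 2*b_n in each option and simplify:
(A) a_n + b_n  ->  (-3*a_n + 3*b_n) + (4*a_n - 2*b_n) = a_n + b_n   [conserved]
(B) a_n*b_n  ->  (-3*a_n + 3*b_n)*(4*a_n - 2*b_n) = -12*a_n^2 + 18*a_n*b_n - 6*b_n^2   [not conserved]
(C) a_n - b_n  ->  (-3*a_n + 3*b_n) - (4*a_n - 2*b_n) = -7*a_n + 5*b_n   [not conserved]
(D) 3*a_n + b_n  ->  3*(-3*a_n + 3*b_n) + (4*a_n - 2*b_n) = -5*a_n + 7*b_n   [not conserved]

Only (A) a_n + b_n returns to itself after one step, so it is the conserved quantity.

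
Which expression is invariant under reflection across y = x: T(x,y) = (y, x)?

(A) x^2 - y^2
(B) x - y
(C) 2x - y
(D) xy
D

The map is reflection across y = x: T(x,y) = (y, x).
Substitute the transformed coordinates into each option and compare with the original:
(A) x^2 - y^2  ->  (y)^2 - (x)^2 = -x^2 + y^2   [differs from x^2 - y^2: not invariant]
(B) x - y  ->  (y) - (x) = -x + y   [differs from x - y: not invariant]
(C) 2x - y  ->  2(y) - (x) = -x + 2y   [differs from 2x - y: not invariant]
(D) xy  ->  (y)(x) = xy   [equals xy: invariant]

Only option (D), xy, is unchanged by the transformation.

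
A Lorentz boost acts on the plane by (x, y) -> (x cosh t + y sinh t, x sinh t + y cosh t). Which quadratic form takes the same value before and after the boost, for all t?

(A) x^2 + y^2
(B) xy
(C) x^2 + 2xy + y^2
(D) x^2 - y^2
D

Write x' = x cosh t + y sinh t, y' = x sinh t + y cosh t and substitute into each option:
(A) x^2 + y^2: (x cosh t + y sinh t)^2 + (x sinh t + y cosh t)^2 = (x^2 + y^2)(cosh^2 t + sinh^2 t) + 4xy sinh t cosh t = (x^2 + y^2) cosh 2t + 2xy sinh 2t   [not invariant for t != 0]
(B) xy: (x cosh t + y sinh t)(x sinh t + y cosh t) = xy(cosh^2 t + sinh^2 t) + (x^2 + y^2) sinh t cosh t = xy cosh 2t + (x^2 + y^2)(sinh 2t)/2   [not invariant for t != 0]
(C) x^2 + 2xy + y^2: (x' + y')^2 with x' + y' = (x + y)(cosh t + sinh t) = (x + y)e^t, so it becomes (x + y)^2 e^(2t)   [not invariant for t != 0]
(D) x^2 - y^2: (x cosh t + y sinh t)^2 - (x sinh t + y cosh t)^2 = x^2(cosh^2 t - sinh^2 t) + 2xy(cosh t sinh t - sinh t cosh t) + y^2(sinh^2 t - cosh^2 t) = x^2 - y^2   [invariant, using cosh^2 t - sinh^2 t = 1]

Only (D) x^2 - y^2 is unchanged; it is the Minkowski form preserved by Lorentz boosts, just as x^2 + y^2 is preserved by ordinary rotations.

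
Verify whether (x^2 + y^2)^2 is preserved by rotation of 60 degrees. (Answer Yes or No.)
Yes

Applying rotation by 60 degrees: x' = x*cos(60 degrees) - y*sin(60 degrees) = x/2 - sqrt(3)y/2, y' = x*sin(60 degrees) + y*cos(60 degrees) = sqrt(3)x/2 + y/2

Substituting into (x^2 + y^2)^2:
((x/2 - sqrt(3)y/2)^2 + (sqrt(3)x/2 + y/2)^2)^2
= x^4 + 2x^2y^2 + y^4 = (x^2 + y^2)^2

This equals the original expression (x^2 + y^2)^2, so it IS invariant.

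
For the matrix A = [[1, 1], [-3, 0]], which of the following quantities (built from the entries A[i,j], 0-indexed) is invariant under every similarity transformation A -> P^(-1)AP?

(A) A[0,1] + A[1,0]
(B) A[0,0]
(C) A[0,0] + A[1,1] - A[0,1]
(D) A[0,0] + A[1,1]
D

A[0,0] + A[1,1] is the trace of A. By the cyclic property of the trace, tr(P^(-1)AP) = tr(APP^(-1)) = tr(A), so it is the same for every matrix similar to A.

The other combinations are not similarity invariants. For example, take P = [[1, 1], [0, 1]] (det P = 1), so P^(-1) = [[1, -1], [0, 1]] and
B = P^(-1)AP = [[4, 5], [-3, -3]].
Evaluating each option on A and on B:
(A) A[0,1] + A[1,0]: -2 for A, 2 for B -> changes
(B) A[0,0]: 1 for A, 4 for B -> changes
(C) A[0,0] + A[1,1] - A[0,1]: 0 for A, -4 for B -> changes
(D) A[0,0] + A[1,1]: 1 for A, 1 for B -> unchanged

Only (D) A[0,0] + A[1,1] = 1 survives (and it does so for every P, not just this one), so it is the invariant.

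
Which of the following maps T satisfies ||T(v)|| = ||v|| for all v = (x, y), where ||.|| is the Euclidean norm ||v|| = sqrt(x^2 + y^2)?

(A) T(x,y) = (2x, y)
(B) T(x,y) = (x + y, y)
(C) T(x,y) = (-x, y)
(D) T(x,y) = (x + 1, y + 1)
C

A transformation preserves a norm if ||T(v)|| = ||v|| for every v; a single vector where the norm changes rules an option out.

(A) T(x,y) = (2x, y): v = (1, 0) has norm sqrt((1)^2 + (0)^2) = 1, but T(v) = (2, 0) has norm 2 -- not preserved.
(B) T(x,y) = (x + y, y): v = (0, 1) has norm sqrt((0)^2 + (1)^2) = 1, but T(v) = (1, 1) has norm sqrt(2) -- not preserved.
(C) T(x,y) = (-x, y): preserves the norm -- it is an orthogonal map (a rotation/reflection), and (-x)^2 + (y)^2 simplifies to x^2 + y^2.
(D) T(x,y) = (x + 1, y + 1): v = (1, 0) has norm sqrt((1)^2 + (0)^2) = 1, but T(v) = (2, 1) has norm sqrt(5) -- not preserved.

Therefore the answer is (C).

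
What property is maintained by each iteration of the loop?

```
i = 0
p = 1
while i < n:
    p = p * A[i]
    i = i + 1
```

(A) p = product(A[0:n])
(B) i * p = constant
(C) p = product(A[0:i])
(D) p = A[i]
C

A loop invariant must hold before the first iteration and be re-established by every execution of the body.

(C) p = product(A[0:i]): Initially i = 0 and p = 1 = product of the empty slice A[0:0]. If p = product(A[0:i]) holds at the top of an iteration, the body sets p to product(A[0:i]) * A[i] = product(A[0:i+1]) and then i to i+1, so the property is restored. At exit i = n, giving p = product(A[0:n]).

The other options fail:
(A) p = product(A[0:n]): false before the loop (p = 1, not the full product) -- it only becomes true at exit.
(B) i * p = constant: initially i * p = 0, but after one iteration it is 1 * A[0], which is nonzero in general.
(D) p = A[i]: after the first iteration p = A[0] but i = 1; in general p is a product of several elements, not a single one.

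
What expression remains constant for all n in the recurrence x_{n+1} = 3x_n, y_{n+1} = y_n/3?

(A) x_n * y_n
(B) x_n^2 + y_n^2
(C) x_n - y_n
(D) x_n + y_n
A

For the recurrence x_{n+1} = 3x_n, y_{n+1} = y_n/3:

x_{n+1} * y_{n+1} = (3x_n) * (y_n/3) = x_n * y_n
The product is conserved.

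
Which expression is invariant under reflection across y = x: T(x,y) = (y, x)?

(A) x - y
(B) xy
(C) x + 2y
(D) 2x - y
B

The map is reflection across y = x: T(x,y) = (y, x).
Substitute the transformed coordinates into each option and compare with the original:
(A) x - y  ->  (y) - (x) = -x + y   [differs from x - y: not invariant]
(B) xy  ->  (y)(x) = xy   [equals xy: invariant]
(C) x + 2y  ->  (y) + 2(x) = 2x + y   [differs from x + 2y: not invariant]
(D) 2x - y  ->  2(y) - (x) = -x + 2y   [differs from 2x - y: not invariant]

Only option (B), xy, is unchanged by the transformation.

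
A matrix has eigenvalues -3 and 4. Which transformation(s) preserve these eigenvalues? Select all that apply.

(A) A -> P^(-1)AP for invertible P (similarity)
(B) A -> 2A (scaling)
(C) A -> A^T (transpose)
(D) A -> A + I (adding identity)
A and C

Eigenvalues are preserved by:
1. Similarity transformations: A -> P^(-1)AP (same characteristic polynomial)
2. Transpose: A^T has the same eigenvalues as A

Eigenvalues are NOT preserved by:
- Adding identity: eigenvalues become -3+1, 4+1
- Scaling: eigenvalues become -6, 8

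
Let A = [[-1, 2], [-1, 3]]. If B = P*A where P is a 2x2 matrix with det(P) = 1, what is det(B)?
-1

By the multiplicative property of determinants, det(B) = det(P*A) = det(P) * det(A) = det(A),
so the determinant is invariant under multiplication by any determinant-1 matrix; we just need det(A).

det(A) = (-1)(3) - (2)(-1) = -3 - (-2) = -1

Therefore det(B) = 1 * (-1) = -1.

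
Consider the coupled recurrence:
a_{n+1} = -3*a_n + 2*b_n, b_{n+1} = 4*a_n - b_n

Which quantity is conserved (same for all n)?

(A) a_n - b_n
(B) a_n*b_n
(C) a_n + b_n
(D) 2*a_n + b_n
C

Replace a_n by a_{n+1} = -3*a_n + 2*b_n and b_n by b_{n+1} = 4*a_n - b_n in each option and simplify:
(A) a_n - b_n  ->  (-3*a_n + 2*b_n) - (4*a_n - b_n) = -7*a_n + 3*b_n   [not conserved]
(B) a_n*b_n  ->  (-3*a_n + 2*b_n)*(4*a_n - b_n) = -12*a_n^2 + 11*a_n*b_n - 2*b_n^2   [not conserved]
(C) a_n + b_n  ->  (-3*a_n + 2*b_n) + (4*a_n - b_n) = a_n + b_n   [conserved]
(D) 2*a_n + b_n  ->  2*(-3*a_n + 2*b_n) + (4*a_n - b_n) = -2*a_n + 3*b_n   [not conserved]

Only (C) a_n + b_n returns to itself after one step, so it is the conserved quantity.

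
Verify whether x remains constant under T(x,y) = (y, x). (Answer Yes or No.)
No

Substitute T(x,y) = (y, x) into the expression and compare with the original.

Original: x
After applying T: (y) = y

This differs from the original x (difference: -x + y), so the expression is NOT invariant.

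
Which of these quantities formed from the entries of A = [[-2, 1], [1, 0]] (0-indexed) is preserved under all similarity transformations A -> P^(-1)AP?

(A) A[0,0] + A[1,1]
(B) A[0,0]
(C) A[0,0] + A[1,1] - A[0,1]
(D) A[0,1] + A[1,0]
A

A[0,0] + A[1,1] is the trace of A. By the cyclic property of the trace, tr(P^(-1)AP) = tr(APP^(-1)) = tr(A), so it is the same for every matrix similar to A.

The other combinations are not similarity invariants. For example, take P = [[1, 1], [1, 2]] (det P = 1), so P^(-1) = [[2, -1], [-1, 1]] and
B = P^(-1)AP = [[-3, -1], [2, 1]].
Evaluating each option on A and on B:
(A) A[0,0] + A[1,1]: -2 for A, -2 for B -> unchanged
(B) A[0,0]: -2 for A, -3 for B -> changes
(C) A[0,0] + A[1,1] - A[0,1]: -3 for A, -1 for B -> changes
(D) A[0,1] + A[1,0]: 2 for A, 1 for B -> changes

Only (A) A[0,0] + A[1,1] = -2 survives (and it does so for every P, not just this one), so it is the invariant.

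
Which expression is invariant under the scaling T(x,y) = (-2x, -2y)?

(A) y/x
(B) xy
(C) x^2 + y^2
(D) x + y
A

Under the uniform scaling T(x,y) = (-2x, -2y):
Substitute the transformed coordinates into each option and compare with the original:
(A) y/x  ->  (-2y)/(-2x) = y/x   [equals y/x: invariant]
(B) xy  ->  (-2x)(-2y) = 4xy   [differs from xy: not invariant]
(C) x^2 + y^2  ->  (-2x)^2 + (-2y)^2 = 4x^2 + 4y^2   [differs from x^2 + y^2: not invariant]
(D) x + y  ->  (-2x) + (-2y) = -2x - 2y   [differs from x + y: not invariant]

Only option (A), y/x, is unchanged by the transformation.
The common factor -2 cancels in a ratio of coordinates, while sums, products and sums of squares pick up factors of -2 or 4.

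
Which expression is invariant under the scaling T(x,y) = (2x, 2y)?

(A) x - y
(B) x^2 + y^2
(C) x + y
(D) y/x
D

Under the uniform scaling T(x,y) = (2x, 2y):
Substitute the transformed coordinates into each option and compare with the original:
(A) x - y  ->  (2x) - (2y) = 2x - 2y   [differs from x - y: not invariant]
(B) x^2 + y^2  ->  (2x)^2 + (2y)^2 = 4x^2 + 4y^2   [differs from x^2 + y^2: not invariant]
(C) x + y  ->  (2x) + (2y) = 2x + 2y   [differs from x + y: not invariant]
(D) y/x  ->  (2y)/(2x) = y/x   [equals y/x: invariant]

Only option (D), y/x, is unchanged by the transformation.
The common factor 2 cancels in a ratio of coordinates, while sums, products and sums of squares pick up factors of 2 or 4.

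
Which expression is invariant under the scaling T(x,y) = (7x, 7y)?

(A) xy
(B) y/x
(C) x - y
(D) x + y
B

Under the uniform scaling T(x,y) = (7x, 7y):
Substitute the transformed coordinates into each option and compare with the original:
(A) xy  ->  (7x)(7y) = 49xy   [differs from xy: not invariant]
(B) y/x  ->  (7y)/(7x) = y/x   [equals y/x: invariant]
(C) x - y  ->  (7x) - (7y) = 7x - 7y   [differs from x - y: not invariant]
(D) x + y  ->  (7x) + (7y) = 7x + 7y   [differs from x + y: not invariant]

Only option (B), y/x, is unchanged by the transformation.
The common factor 7 cancels in a ratio of coordinates, while sums, products and sums of squares pick up factors of 7 or 49.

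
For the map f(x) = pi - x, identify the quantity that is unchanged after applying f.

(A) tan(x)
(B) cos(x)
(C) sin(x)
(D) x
C

For f(x) = pi - x:
sin(pi - x) = sin(x), so sine is invariant under this transformation.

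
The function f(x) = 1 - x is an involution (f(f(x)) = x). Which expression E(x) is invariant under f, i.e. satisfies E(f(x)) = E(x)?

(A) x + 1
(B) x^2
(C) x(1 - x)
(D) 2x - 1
C

Replace x by f(x) = 1 - x in each option and simplify. As a quick numerical cross-check, also compare E(3) with E(f(3)) = E(-2).

(A) x + 1  ->  (1 - x) + 1 = 2 - x; check: E(3) = 4 but E(-2) = -1.   [not invariant]
(B) x^2  ->  (1 - x)^2 = (x - 1)^2; check: E(3) = 9 but E(-2) = 4.   [not invariant]
(C) x(1 - x)  ->  (1 - x)(1 - (1 - x)), which simplifies back to x(1 - x); check: E(3) = -6, E(-2) = -6.   [invariant]
(D) 2x - 1  ->  2(1 - x) - 1 = 1 - 2x; check: E(3) = 5 but E(-2) = -5.   [not invariant]

Only (C) is unchanged. E is symmetric under swapping x with f(x) = 1 - x, which is exactly what an involution does.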